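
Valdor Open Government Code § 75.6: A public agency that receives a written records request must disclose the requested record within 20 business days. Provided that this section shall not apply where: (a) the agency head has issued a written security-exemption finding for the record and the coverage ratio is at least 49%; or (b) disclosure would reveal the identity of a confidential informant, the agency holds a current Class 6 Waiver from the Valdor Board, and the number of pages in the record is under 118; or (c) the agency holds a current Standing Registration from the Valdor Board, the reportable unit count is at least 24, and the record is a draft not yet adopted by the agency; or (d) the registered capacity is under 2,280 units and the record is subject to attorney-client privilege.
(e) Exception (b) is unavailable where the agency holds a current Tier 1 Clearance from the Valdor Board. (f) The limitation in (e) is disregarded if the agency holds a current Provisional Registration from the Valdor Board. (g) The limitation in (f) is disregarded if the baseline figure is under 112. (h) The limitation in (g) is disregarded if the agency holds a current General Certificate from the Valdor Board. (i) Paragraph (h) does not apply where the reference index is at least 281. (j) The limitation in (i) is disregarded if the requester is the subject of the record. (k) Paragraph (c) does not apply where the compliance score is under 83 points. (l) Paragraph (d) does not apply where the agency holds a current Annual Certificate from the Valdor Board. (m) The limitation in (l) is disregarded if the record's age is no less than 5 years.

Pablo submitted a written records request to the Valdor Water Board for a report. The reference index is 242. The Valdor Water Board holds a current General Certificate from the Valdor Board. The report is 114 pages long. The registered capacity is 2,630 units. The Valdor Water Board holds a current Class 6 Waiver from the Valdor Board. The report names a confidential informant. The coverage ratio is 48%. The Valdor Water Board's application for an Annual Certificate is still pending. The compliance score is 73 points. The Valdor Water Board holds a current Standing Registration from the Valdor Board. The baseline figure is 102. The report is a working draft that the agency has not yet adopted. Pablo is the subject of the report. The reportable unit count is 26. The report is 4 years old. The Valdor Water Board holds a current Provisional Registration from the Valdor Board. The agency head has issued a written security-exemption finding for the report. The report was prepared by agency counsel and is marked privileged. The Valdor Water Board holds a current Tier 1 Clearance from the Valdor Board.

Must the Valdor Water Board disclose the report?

Exception (a) fails — the coverage ratio is 48%, short of 49%.
Exception (b)'s conditions are all satisfied: the report names a confidential informant; a current Class 6 Waiver is held; the number of pages in the record is 114, under the 118 limit. Considering the limiting provisions: (e) would limit (b) — a current Tier 1 Clearance is held — but (f) sets (e) aside: (f) operates against (e): a current Provisional Registration is held. (g) would limit (f) — the baseline figure is 102, under the 112 limit — but (h) sets (g) aside: (h) operates — a current General Certificate is held. (i), which would lift (h), does not operate here — the reference index is 242, short of 281. (b) remains available.
All of (c)'s requirements are met (a current Standing Registration is held; the reportable unit count is 26, meeting the 24 threshold; the report is an unadopted draft). However, paragraph (k) must be considered: (k) is engaged — the compliance score is 73 points, under the 83 points limit. Exception (c) does not apply.
Exception (d) does not apply: the registered capacity is 2,630 units, not under 2,280 units.

No — exception (b) applies; the Valdor Water Board is not required to disclose the report.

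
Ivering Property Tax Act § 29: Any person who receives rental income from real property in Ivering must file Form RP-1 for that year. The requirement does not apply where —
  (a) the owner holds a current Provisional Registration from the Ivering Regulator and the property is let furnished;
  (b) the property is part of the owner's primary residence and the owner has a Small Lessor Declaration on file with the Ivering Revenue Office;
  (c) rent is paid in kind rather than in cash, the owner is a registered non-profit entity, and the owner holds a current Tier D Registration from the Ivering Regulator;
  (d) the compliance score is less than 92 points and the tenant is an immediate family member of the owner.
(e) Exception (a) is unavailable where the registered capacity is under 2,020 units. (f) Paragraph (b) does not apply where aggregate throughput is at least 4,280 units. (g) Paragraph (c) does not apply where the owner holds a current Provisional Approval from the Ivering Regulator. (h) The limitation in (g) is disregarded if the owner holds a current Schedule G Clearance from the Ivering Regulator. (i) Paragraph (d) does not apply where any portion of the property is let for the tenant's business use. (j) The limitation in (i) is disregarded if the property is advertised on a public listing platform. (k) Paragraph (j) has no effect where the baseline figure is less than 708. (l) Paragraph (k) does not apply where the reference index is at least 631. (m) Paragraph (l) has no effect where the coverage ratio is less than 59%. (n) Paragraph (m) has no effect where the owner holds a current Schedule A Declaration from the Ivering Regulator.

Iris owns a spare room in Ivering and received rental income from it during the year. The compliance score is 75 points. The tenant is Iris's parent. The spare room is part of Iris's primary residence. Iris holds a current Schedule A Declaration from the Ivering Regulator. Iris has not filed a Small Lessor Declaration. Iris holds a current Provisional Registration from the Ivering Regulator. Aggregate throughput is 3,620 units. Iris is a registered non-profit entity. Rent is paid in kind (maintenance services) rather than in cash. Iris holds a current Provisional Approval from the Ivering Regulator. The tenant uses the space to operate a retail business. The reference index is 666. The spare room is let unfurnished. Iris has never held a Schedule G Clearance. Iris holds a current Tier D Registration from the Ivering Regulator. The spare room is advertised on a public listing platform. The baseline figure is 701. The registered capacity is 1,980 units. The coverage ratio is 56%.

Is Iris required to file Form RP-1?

No — exception (d) applies; Iris is not required to file Form RP-1.

Exception (a) requires that the property is let furnished; but the property is let unfurnished, so (a) is unavailable.
Exception (b) does not apply: no Small Lessor Declaration is on file.
Exception (c)'s conditions are all satisfied: rent is paid in kind; Iris is a registered non-profit; a current Tier D Registration is held. But: (g) is triggered — a current Provisional Approval is held. (h), which would lift (g), is not triggered — the Schedule G Clearance is not current. So (c) is unavailable.
Exception (d)'s conditions are all satisfied: the compliance score is 75 points, less than the 92 points limit; the tenant is an immediate family member. Considering the limiting provisions: (i) would limit (d) — the space is let for business use — but (j) sets (i) aside: (j) is engaged — the property is publicly advertised. (k) operates (the baseline figure is 701, less than the 708 limit), but is overridden by (l): (l) is engaged — the reference index is 666, meeting the 631 threshold. (m) would limit (l) — the coverage ratio is 56%, less than the 59% limit — but (n) sets (m) aside: (n) applies — a current Schedule A Declaration is held. Exception (d) stands.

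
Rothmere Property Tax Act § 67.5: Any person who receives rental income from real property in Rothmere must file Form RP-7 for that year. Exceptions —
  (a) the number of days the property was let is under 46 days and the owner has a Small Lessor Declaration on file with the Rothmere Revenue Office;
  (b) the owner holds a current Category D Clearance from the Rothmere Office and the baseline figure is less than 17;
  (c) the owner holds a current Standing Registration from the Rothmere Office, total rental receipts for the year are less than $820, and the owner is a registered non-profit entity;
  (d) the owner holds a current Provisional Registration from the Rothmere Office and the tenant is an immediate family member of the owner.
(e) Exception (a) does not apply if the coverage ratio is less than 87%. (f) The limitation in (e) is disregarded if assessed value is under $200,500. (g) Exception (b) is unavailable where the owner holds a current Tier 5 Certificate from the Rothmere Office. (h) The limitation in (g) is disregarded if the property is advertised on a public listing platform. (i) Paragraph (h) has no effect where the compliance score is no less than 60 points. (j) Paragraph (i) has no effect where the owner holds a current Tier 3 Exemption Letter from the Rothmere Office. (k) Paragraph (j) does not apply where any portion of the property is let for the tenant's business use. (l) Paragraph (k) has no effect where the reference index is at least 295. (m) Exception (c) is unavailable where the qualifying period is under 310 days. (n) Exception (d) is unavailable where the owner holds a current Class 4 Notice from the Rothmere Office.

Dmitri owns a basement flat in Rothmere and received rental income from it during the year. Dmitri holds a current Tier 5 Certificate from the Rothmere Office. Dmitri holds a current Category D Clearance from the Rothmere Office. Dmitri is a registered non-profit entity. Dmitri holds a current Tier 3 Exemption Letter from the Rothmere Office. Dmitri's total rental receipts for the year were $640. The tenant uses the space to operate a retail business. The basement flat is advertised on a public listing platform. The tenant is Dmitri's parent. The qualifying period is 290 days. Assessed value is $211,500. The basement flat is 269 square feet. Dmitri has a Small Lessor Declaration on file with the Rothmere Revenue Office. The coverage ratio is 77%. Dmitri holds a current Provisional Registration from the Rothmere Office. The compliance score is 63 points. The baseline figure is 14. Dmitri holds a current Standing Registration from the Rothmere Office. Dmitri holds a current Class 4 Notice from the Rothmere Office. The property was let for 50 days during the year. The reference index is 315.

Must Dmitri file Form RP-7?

No — exception (b) applies; Dmitri is not required to file Form RP-7.

Exception (a) does not apply: the number of days the property was let is 50 days, not under 46 days.
Exception (b): a current Category D Clearance is held; the baseline figure is 14, less than the 17 limit — every condition holds. Under paragraphs (g)–(l): (g) applies (a current Tier 5 Certificate is held), but is itself disapplied by (h): (h) is triggered — the property is publicly advertised. (i) would limit (h) — the compliance score is 63 points, meeting the 60 points threshold — but (j) sets (i) aside: (j) operates against (i): a current Tier 3 Exemption Letter is held. (k) would limit (j) — the space is let for business use — but (l) sets (k) aside: (l) operates — the reference index is 315, meeting the 295 threshold. So (b) applies.
Exception (c): a current Standing Registration is held; total rental receipts for the year are $640, less than the $820 limit; Dmitri is a registered non-profit — every condition holds. However, paragraph (m) must be considered: (m) operates against (c): the qualifying period is 290 days, under the 310 days limit. Exception (c) does not apply.
All of (d)'s requirements are met (a current Provisional Registration is held; the tenant is an immediate family member). However, paragraph (n) must be considered: (n) is triggered — a current Class 4 Notice is held. So (d) is unavailable.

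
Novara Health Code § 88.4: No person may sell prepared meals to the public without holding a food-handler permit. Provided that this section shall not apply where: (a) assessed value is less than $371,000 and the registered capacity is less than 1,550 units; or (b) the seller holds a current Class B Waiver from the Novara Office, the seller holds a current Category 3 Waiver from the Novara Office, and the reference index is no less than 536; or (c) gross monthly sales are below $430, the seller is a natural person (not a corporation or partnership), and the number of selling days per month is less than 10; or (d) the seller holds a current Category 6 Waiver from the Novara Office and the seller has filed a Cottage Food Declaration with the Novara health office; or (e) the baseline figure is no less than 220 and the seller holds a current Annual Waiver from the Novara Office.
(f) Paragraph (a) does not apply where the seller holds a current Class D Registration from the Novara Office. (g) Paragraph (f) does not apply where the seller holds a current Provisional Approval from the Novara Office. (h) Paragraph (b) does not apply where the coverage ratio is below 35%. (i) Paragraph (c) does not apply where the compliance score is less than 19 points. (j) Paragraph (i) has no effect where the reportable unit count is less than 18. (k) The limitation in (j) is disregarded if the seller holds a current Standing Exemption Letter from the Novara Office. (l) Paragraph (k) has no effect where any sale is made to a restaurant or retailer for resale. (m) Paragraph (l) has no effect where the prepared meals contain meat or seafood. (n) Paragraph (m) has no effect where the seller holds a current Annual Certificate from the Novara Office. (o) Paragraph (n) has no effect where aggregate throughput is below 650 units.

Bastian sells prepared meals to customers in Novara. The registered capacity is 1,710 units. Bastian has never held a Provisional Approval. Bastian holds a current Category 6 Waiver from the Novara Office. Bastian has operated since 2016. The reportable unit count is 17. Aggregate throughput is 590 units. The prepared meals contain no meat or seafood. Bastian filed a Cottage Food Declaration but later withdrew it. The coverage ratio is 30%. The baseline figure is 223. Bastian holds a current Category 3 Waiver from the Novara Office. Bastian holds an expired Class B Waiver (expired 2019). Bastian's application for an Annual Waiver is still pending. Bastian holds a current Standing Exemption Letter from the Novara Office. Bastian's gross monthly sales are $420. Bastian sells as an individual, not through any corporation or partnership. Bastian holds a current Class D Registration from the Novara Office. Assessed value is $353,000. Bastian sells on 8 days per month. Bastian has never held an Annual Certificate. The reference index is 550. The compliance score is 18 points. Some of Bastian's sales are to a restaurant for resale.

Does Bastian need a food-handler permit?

No — exception (c) applies; Bastian is not required to hold a food-handler permit.

Exception (a) does not apply: the registered capacity is 1,710 units, not less than 1,550 units.
Exception (b) fails — the Class B Waiver is not current.
All of (c)'s requirements are met (gross monthly sales are $420, below the $430 limit; the seller is a natural person; the number of selling days per month is 8, less than the 10 limit). Under paragraphs (i)–(o): (i) is triggered (the compliance score is 18 points, less than the 19 points limit), but is itself disapplied by (j): (j) operates against (i): the reportable unit count is 17, less than the 18 limit. (k) is triggered (a current Standing Exemption Letter is held), but is overridden by (l): (l) operates against (k): some sales are to a restaurant for resale. (m), which would lift (l), does not operate here — the prepared meals contain no meat or seafood. So (c) applies.
Exception (d) requires that the seller has filed a Cottage Food Declaration with the Novara health office; but the Cottage Food Declaration was withdrawn, so (d) is unavailable.
Exception (e) fails — no current Annual Waiver is held.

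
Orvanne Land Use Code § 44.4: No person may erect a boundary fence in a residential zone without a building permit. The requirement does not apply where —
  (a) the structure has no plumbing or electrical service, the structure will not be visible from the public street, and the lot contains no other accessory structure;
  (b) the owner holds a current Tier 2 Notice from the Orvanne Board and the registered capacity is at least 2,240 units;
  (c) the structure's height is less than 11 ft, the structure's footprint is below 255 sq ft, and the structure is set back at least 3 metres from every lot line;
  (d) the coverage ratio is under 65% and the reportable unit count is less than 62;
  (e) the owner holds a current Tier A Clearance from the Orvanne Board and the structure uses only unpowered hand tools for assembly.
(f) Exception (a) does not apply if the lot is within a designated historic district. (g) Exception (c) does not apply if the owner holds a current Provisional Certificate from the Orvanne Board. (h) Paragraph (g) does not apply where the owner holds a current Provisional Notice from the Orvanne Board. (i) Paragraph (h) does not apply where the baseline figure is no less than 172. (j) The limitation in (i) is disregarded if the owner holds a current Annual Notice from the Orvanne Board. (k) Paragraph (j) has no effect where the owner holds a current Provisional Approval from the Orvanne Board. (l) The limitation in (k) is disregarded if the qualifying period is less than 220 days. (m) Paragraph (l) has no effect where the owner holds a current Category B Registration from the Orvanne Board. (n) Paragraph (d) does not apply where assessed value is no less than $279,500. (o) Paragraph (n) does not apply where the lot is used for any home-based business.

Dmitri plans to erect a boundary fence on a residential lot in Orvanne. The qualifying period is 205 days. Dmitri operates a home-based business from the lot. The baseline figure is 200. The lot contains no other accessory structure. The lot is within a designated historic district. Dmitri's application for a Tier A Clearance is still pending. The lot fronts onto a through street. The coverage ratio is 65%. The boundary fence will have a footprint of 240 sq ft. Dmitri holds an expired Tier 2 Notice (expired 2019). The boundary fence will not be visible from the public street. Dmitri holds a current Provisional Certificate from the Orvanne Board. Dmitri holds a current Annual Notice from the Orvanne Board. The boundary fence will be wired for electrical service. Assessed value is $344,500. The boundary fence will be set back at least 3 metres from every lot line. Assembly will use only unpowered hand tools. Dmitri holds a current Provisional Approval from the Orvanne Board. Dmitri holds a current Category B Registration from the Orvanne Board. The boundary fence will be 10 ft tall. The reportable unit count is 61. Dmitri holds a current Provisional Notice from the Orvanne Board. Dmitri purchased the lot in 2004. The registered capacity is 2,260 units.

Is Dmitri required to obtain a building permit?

Yes — Dmitri must obtain a building permit.

Exception (a) fails — electrical service is planned.
Exception (b) fails — there is no Tier 2 Notice in force.
Exception (c)'s conditions are all satisfied: the structure's height is 10 ft, less than the 11 ft limit; the structure's footprint is 240 sq ft, below the 255 sq ft limit; the setback is at least 3 m on every side. But: (g) operates — a current Provisional Certificate is held. (h) is engaged (a current Provisional Notice is held), but is displaced by (i): (i) operates against (h): the baseline figure is 200, meeting the 172 threshold. (j) would limit (i) — a current Annual Notice is held — but (k) sets (j) aside: (k) operates against (j): a current Provisional Approval is held. (l) would limit (k) — the qualifying period is 205 days, less than the 220 days limit — but (m) sets (l) aside: (m) operates against (l): a current Category B Registration is held. So (c) is unavailable.
Exception (d) fails — the coverage ratio is 65%, not under 65%.
Exception (e) requires that the owner holds a current Tier A Clearance from the Orvanne Board; but no current Tier A Clearance is held, so (e) is unavailable.
None of the exceptions is available; § 44.4 applies in full.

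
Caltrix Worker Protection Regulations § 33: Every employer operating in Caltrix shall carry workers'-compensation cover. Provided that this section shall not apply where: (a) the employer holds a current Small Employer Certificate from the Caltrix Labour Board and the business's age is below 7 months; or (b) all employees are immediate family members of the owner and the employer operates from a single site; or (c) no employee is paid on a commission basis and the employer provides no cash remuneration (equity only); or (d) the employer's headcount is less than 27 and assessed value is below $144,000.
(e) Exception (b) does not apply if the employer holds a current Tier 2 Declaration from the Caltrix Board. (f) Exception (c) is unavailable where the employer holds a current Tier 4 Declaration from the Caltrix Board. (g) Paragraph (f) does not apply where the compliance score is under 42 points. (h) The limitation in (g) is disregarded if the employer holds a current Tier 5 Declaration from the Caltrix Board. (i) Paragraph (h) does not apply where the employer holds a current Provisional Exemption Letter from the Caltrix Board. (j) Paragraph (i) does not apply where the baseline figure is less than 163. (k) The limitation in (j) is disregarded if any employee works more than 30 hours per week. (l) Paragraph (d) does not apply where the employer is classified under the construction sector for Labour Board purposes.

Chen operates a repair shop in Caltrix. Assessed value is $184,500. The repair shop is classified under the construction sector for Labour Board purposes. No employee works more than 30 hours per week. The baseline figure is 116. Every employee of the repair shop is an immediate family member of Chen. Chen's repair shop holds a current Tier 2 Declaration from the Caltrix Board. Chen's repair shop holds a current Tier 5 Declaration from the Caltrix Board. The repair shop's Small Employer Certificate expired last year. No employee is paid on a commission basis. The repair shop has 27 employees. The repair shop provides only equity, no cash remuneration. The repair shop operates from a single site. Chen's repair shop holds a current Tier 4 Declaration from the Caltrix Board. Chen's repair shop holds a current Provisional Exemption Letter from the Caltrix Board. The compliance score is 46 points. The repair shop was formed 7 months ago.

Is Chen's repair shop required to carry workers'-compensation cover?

Exception (a) requires that the employer holds a current Small Employer Certificate from the Caltrix Labour Board; but the Small Employer Certificate has expired, so (a) is unavailable.
Exception (b): every employee is an immediate family member; the employer operates from a single site — every condition holds. But: (e) operates against (b): a current Tier 2 Declaration is held. (b) is therefore removed.
Exception (c) is satisfied on its face — no employee is paid on commission; remuneration is equity-only. But: (f) operates — a current Tier 4 Declaration is held. (g), which would lift (f), is not engaged — the compliance score is 46 points, not under 42 points. Exception (c) does not apply.
Exception (d) requires that the employer's headcount is less than 27; but the employer's headcount is 27, not less than 27, so (d) is unavailable.
No exception applies. The general rule governs.

Yes — Chen's repair shop must carry workers'-compensation cover.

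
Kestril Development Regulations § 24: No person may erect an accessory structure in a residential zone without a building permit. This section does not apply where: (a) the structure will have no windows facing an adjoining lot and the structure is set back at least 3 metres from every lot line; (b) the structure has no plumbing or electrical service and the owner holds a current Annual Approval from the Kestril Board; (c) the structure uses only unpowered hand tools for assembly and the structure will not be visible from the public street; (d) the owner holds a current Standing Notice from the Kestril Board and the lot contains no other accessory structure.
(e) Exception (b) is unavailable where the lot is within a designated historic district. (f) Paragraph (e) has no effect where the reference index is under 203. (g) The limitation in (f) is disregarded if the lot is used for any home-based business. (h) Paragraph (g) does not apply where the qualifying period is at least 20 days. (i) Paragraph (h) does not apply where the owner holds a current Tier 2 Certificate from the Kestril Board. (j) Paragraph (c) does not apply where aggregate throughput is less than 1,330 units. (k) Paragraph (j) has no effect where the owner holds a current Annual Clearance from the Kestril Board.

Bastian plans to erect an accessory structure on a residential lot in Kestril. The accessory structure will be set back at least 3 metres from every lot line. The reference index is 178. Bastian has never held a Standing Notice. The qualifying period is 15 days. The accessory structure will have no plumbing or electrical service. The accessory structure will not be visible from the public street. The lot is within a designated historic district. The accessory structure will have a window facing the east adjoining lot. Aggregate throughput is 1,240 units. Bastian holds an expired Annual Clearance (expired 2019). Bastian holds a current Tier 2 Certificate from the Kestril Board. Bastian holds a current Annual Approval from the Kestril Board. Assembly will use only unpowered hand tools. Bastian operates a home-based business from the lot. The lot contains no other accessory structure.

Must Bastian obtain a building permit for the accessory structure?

Yes — Bastian must obtain a building permit.

Exception (a) does not apply: a window faces an adjoining lot.
Exception (b): there is no plumbing or electrical service; a current Annual Approval is held — every condition holds. However, paragraphs (e)–(i) must be considered: (e) operates — the lot is in a historic district. (f) is triggered (the reference index is 178, under the 203 limit), but yields to (g): (g) is triggered — a home-based business operates on the lot. (h), which would lift (g), does not operate here — the qualifying period is 15 days, short of 20 days. So (b) is unavailable.
Exception (c)'s conditions are all satisfied: assembly uses only hand tools; the structure will not be visible from the street. But applying paragraphs (j)–(k): (j) operates against (c): aggregate throughput is 1,240 units, less than the 1,330 units limit. (k), which would lift (j), does not operate here — no current Annual Clearance is held. (c) is therefore removed.
Exception (d) does not apply: there is no Standing Notice in force.
No exception applies. The general rule governs.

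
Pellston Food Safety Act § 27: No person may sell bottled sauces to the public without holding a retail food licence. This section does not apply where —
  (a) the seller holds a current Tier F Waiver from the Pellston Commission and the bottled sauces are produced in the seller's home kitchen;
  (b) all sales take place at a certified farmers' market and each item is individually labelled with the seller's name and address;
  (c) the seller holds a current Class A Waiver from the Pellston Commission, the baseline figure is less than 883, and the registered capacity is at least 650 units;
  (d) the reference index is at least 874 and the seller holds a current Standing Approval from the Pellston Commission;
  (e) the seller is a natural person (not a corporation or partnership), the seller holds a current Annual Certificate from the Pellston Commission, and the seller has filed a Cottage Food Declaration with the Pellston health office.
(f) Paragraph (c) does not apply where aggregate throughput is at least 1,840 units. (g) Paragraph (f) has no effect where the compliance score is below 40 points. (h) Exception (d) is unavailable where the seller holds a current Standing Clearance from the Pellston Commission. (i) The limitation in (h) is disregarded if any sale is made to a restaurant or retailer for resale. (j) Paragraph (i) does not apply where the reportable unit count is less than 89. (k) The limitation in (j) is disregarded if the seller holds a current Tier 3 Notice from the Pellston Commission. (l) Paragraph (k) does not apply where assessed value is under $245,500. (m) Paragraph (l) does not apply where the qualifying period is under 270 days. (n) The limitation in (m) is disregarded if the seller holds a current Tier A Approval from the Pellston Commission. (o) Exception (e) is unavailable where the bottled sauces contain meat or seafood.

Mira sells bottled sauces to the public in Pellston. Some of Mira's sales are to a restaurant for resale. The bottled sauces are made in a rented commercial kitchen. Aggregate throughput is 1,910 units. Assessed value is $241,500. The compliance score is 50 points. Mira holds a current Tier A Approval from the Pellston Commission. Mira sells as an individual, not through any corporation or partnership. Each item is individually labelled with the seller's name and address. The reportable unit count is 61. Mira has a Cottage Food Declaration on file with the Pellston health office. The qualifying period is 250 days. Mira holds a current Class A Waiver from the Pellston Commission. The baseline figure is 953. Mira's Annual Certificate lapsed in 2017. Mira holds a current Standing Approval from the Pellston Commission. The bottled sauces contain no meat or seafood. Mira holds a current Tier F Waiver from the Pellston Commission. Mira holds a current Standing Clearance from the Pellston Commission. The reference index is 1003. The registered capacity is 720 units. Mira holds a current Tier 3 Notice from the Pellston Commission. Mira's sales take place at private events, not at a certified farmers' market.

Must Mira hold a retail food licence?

Yes — Mira must hold a retail food licence.

Exception (a) fails — the bottled sauces are made in a commercial kitchen, not a home kitchen.
Exception (b) does not apply: sales are at private events, not a certified farmers' market.
Exception (c) does not apply: the baseline figure is 953, not less than 883.
Exception (d)'s conditions are all satisfied: the reference index is 1,003, meeting the 874 threshold; a current Standing Approval is held. But: (h) operates against (d): a current Standing Clearance is held. (i) applies (some sales are to a restaurant for resale), but is displaced by (j): (j) is engaged — the reportable unit count is 61, less than the 89 limit. (k) would limit (j) — a current Tier 3 Notice is held — but (l) sets (k) aside: (l) operates against (k): assessed value is $241,500, under the $245,500 limit. (m) would limit (l) — the qualifying period is 250 days, under the 270 days limit — but (n) sets (m) aside: (n) applies — a current Tier A Approval is held. (d) is therefore removed.
Exception (e) requires that the seller holds a current Annual Certificate from the Pellston Commission; but there is no Annual Certificate in force, so (e) is unavailable.
No exception applies. The general rule governs.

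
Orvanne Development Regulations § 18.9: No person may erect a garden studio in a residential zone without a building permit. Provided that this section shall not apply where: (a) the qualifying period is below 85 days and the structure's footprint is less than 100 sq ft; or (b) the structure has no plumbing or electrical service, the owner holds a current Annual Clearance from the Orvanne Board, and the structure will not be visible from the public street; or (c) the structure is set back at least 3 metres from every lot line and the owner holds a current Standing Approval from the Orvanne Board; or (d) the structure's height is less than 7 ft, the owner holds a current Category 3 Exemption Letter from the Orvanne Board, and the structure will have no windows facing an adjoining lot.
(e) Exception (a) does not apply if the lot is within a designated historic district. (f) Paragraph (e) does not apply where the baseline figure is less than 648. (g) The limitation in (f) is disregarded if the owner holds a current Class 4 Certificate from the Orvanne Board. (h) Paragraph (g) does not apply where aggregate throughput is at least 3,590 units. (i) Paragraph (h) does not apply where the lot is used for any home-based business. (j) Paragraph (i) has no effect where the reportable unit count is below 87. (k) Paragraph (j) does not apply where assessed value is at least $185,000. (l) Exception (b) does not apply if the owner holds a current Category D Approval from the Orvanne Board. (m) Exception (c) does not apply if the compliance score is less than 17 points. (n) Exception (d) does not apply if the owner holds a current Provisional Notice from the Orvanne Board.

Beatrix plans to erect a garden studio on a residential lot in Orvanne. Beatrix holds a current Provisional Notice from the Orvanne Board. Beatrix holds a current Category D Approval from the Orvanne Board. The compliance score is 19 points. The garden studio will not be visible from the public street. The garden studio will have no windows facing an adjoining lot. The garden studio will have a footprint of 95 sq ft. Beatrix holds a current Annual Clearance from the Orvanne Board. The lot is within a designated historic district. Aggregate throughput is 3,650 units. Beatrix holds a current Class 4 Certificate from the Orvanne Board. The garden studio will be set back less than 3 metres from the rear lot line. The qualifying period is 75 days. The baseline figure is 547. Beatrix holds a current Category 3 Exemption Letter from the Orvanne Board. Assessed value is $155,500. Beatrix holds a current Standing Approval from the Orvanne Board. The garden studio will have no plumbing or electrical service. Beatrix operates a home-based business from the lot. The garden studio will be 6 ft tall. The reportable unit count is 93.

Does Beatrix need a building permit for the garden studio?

Yes — Beatrix must obtain a building permit.

Exception (a)'s conditions are all satisfied: the qualifying period is 75 days, below the 85 days limit; the structure's footprint is 95 sq ft, less than the 100 sq ft limit. However, paragraphs (e)–(k) must be considered: (e) is triggered — the lot is in a historic district. (f) applies (the baseline figure is 547, less than the 648 limit), but yields to (g): (g) is triggered — a current Class 4 Certificate is held. (h) would limit (g) — aggregate throughput is 3,650 units, meeting the 3,590 units threshold — but (i) sets (h) aside: (i) operates against (h): a home-based business operates on the lot. (j) is inapplicable (the reportable unit count is 93, not below 87), so (i) stands. (a) is therefore removed.
Exception (b): there is no plumbing or electrical service; a current Annual Clearance is held; the structure will not be visible from the street — every condition holds. But applying paragraph (l): (l) operates against (b): a current Category D Approval is held. Exception (b) does not apply.
Exception (c) requires that the structure is set back at least 3 metres from every lot line; but the rear setback is under 3 m, so (c) is unavailable.
Exception (d)'s conditions are all satisfied: the structure's height is 6 ft, less than the 7 ft limit; a current Category 3 Exemption Letter is held; no windows face an adjoining lot. However, paragraph (n) must be considered: (n) operates against (d): a current Provisional Notice is held. (d) is therefore removed.
No exception is made out. Beatrix falls within the general rule.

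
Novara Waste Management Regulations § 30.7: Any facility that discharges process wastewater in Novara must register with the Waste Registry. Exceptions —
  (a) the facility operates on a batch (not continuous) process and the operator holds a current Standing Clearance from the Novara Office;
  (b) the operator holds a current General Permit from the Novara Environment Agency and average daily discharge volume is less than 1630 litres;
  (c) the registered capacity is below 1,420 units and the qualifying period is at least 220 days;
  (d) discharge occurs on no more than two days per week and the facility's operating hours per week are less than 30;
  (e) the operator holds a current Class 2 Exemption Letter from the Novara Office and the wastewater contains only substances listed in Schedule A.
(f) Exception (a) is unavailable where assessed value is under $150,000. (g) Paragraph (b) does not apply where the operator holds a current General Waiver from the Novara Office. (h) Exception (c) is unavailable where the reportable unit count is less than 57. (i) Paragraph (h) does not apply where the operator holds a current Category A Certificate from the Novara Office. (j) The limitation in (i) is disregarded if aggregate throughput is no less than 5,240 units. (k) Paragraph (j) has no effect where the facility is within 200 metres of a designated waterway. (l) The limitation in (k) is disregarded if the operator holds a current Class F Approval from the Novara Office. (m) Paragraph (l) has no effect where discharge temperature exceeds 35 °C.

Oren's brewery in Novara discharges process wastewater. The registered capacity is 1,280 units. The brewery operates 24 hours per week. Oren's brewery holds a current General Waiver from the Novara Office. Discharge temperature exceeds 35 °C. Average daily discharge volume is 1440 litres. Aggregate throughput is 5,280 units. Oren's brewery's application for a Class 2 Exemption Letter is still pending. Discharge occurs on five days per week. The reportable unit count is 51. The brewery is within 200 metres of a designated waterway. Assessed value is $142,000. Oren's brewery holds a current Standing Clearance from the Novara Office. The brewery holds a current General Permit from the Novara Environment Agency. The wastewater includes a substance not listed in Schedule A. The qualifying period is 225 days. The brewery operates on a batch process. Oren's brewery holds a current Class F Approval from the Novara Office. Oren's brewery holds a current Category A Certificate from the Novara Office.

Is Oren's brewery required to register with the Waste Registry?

Exception (a): the facility operates on a batch process; a current Standing Clearance is held — every condition holds. But applying paragraph (f): (f) applies — assessed value is $142,000, under the $150,000 limit. So (a) is unavailable.
Exception (b): a current General Permit is held; average daily discharge volume is 1440 litres, less than the 1630 litres limit — every condition holds. Turning to paragraph (g): (g) operates against (b): a current General Waiver is held. (b) is therefore removed.
Exception (c): the registered capacity is 1,280 units, below the 1,420 units limit; the qualifying period is 225 days, meeting the 220 days threshold — every condition holds. As to paragraphs (h)–(m): (h) applies (the reportable unit count is 51, less than the 57 limit), but is overridden by (i): (i) is triggered — a current Category A Certificate is held. (j) is triggered (aggregate throughput is 5,280 units, meeting the 5,240 units threshold), but yields to (k): (k) applies — the brewery is within 200 m of a designated waterway. (l) is engaged (a current Class F Approval is held), but is overridden by (m): (m) is engaged — discharge temperature exceeds 35 °C. (c) remains available.
Exception (d) does not apply: discharge occurs on five days per week.
Exception (e) does not apply: the Class 2 Exemption Letter is not current.

No — exception (c) applies; Oren's brewery is not required to register with the Waste Registry.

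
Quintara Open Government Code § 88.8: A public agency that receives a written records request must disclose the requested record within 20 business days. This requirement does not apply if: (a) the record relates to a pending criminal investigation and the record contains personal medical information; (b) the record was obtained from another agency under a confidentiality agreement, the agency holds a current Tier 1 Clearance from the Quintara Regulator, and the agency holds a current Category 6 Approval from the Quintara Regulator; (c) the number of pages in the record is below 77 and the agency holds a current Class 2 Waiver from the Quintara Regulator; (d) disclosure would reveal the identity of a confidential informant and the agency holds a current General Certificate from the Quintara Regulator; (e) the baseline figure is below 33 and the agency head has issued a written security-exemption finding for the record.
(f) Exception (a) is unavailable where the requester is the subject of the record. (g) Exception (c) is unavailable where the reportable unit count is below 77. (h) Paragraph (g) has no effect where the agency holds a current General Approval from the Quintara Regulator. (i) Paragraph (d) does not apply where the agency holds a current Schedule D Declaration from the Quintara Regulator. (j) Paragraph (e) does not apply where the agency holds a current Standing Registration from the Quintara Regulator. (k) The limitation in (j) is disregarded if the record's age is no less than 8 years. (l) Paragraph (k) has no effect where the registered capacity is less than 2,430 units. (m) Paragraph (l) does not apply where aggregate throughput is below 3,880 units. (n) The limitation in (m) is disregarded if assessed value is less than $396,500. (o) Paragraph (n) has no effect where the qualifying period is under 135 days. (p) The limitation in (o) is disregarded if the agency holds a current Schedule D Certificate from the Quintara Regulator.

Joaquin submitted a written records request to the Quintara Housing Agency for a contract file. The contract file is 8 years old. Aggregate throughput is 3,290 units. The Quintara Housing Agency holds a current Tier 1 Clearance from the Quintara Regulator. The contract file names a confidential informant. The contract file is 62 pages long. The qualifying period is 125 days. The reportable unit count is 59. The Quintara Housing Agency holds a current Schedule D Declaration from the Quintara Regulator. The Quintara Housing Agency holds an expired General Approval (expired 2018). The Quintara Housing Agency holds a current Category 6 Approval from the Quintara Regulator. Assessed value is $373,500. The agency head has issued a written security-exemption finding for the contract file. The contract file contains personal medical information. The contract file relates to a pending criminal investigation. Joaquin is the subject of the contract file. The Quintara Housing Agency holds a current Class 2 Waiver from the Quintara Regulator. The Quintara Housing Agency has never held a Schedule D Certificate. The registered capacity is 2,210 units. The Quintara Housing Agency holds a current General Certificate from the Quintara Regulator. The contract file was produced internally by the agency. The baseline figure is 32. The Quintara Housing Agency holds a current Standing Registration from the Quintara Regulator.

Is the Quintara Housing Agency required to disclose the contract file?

No — exception (e) applies; the Quintara Housing Agency is not required to disclose the contract file.

Exception (a): the contract file relates to a pending investigation; the contract file contains personal medical information — every condition holds. But: (f) applies — Joaquin is the subject of the contract file. So (a) is unavailable.
Exception (b) fails — the contract file was produced internally.
Exception (c)'s conditions are all satisfied: the number of pages in the record is 62, below the 77 limit; a current Class 2 Waiver is held. However, paragraphs (g)–(h) must be considered: (g) is engaged — the reportable unit count is 59, below the 77 limit. (h), which would lift (g), is inapplicable — there is no General Approval in force. Exception (c) does not apply.
Exception (d) is satisfied on its face — the contract file names a confidential informant; a current General Certificate is held. However, paragraph (i) must be considered: (i) operates against (d): a current Schedule D Declaration is held. Exception (d) does not apply.
Exception (e) is satisfied on its face — the baseline figure is 32, below the 33 limit; a written security-exemption finding has been issued. Under paragraphs (j)–(p): (j) is engaged (a current Standing Registration is held), but is set aside by (k): (k) operates against (j): the record's age is 8 years, meeting the 8 years threshold. (l) is engaged (the registered capacity is 2,210 units, less than the 2,430 units limit), but yields to (m): (m) operates against (l): aggregate throughput is 3,290 units, below the 3,880 units limit. (n) would limit (m) — assessed value is $373,500, less than the $396,500 limit — but (o) sets (n) aside: (o) operates against (n): the qualifying period is 125 days, under the 135 days limit. (p), which would lift (o), is inapplicable — there is no Schedule D Certificate in force. So (e) applies.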